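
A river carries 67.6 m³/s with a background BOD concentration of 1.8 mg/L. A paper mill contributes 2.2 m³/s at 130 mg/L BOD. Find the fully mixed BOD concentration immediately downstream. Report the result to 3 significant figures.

5.84 mg/L

After mixing, C = (67.60·1.800 + 2.200·130.0) / 69.80 = 407.7/69.80 = 5.841 mg/L.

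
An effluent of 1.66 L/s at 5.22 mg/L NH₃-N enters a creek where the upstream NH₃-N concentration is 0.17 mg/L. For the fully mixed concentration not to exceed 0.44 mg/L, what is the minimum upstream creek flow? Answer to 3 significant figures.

Set C_mix = 0.44: (Q·0.1700 + 1.660·5.220) / (Q + 1.660) = 0.44
→ Q = 1.660·(5.220 − 0.44)/(0.44 − 0.1700) = 29.39 L/s.

29.4 L/s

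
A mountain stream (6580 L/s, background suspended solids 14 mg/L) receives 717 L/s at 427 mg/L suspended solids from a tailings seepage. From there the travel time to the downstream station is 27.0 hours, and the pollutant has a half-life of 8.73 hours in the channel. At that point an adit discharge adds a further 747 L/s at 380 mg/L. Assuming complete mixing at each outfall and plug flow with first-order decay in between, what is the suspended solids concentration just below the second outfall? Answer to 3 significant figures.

41.1 mg/L

Mixed concentration C = ΣQC/ΣQ = (6580·14.00 + 717.0·427.0) / 7297 = 398300/7297 = 54.58 mg/L; combined flow 7297 L/s.
Half-life 8.73 h → k = ln 2 / 8.73 = 0.07940 h⁻¹ = 1.906 d⁻¹.
Decay over the reach: 54.58·exp(−kt) = 54.58·0.1172 = 6.398 mg/L.
At the second outfall, C = (7297·6.398 + 747.0·380.0) / (7297 + 747.0) = 41.09 mg/L.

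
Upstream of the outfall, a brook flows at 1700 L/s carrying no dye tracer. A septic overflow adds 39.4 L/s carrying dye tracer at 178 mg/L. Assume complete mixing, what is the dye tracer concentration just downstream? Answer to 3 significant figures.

4.03 mg/L

Flow-weighted average: C = (1700·0 + 39.40·178.0) / 1739 = 7013/1739 = 4.032 mg/L.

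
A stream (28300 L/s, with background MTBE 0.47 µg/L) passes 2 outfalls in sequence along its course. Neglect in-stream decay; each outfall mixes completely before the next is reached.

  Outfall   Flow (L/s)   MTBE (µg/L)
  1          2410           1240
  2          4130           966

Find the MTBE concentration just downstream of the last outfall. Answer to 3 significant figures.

201 µg/L

After outfall 1: Q = 28300 + 2410 = 30710 L/s; C = (28300·0.4700 + 2410·1240)/30710 = 97.74 µg/L.
After outfall 2: Q = 30710 + 4130 = 34840 L/s; C = (30710·97.74 + 4130·966.0)/34840 = 200.7 µg/L.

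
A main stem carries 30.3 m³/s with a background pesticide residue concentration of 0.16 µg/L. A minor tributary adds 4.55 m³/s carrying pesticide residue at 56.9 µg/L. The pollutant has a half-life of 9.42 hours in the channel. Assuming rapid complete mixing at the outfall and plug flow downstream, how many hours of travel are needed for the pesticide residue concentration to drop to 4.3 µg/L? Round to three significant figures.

7.68 h

Mass balance: C = (30.30·0.1600 + 4.550·56.90) / 34.85 = 263.7/34.85 = 7.568 µg/L.
Half-life 9.42 h → k = ln 2 / 9.42 = 0.07358 h⁻¹ = 1.766 d⁻¹.
7.568·exp(−k·t) = 4.3 → t = ln(7.568/4.3)/k = 27660 s = 7.683 h.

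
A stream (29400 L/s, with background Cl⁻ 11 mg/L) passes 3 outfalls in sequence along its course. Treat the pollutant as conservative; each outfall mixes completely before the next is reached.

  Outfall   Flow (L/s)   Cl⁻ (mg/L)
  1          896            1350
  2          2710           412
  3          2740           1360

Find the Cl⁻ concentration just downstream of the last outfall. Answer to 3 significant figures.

178 mg/L

Outfall 1: combined Q = 30300 L/s; C = (29400·11.00 + 896.0·1350)/30300 = 50.60 mg/L.
Outfall 2: combined Q = 33010 L/s; C = (30300·50.60 + 2710·412.0)/33010 = 80.27 mg/L.
Outfall 3: combined Q = 35750 L/s; C = (33010·80.27 + 2740·1360)/35750 = 178.4 mg/L.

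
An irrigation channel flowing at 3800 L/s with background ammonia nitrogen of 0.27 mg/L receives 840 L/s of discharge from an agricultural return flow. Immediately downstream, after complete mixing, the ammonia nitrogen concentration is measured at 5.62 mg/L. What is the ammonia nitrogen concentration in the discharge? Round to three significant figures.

29.8 mg/L

Mass balance: 3800·0.2700 + 840.0·Cₑ = 4640·5.620
→ Cₑ = (4640·5.620 − 3800·0.2700) / 840.0 = 29.82 mg/L.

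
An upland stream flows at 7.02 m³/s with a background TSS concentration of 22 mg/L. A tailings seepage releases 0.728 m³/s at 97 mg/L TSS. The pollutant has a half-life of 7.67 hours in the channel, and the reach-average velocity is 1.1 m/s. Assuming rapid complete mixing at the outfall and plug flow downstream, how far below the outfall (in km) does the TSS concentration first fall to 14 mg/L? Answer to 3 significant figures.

32.0 km

After mixing, C = (7.020·22.00 + 0.7280·97.00) / 7.748 = 225.1/7.748 = 29.05 mg/L.
Half-life 7.67 h → k = ln 2 / 7.67 = 0.09037 h⁻¹ = 2.169 d⁻¹.
Set 29.05·exp(−k·t) = 14 → t = ln(29.05/14)/k = 29070 s = 8.076 h.
Distance = v·t = 1.1·29070 = 31980 m = 31.98 km.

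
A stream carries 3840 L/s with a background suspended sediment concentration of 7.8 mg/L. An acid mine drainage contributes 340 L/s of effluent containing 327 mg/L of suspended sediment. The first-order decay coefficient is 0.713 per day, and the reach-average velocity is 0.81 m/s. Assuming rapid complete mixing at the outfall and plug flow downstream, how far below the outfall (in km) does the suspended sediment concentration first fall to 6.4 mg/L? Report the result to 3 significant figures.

Flow-weighted average: C = (3840·7.800 + 340.0·327.0) / 4180 = 141100/4180 = 33.76 mg/L.
Set 33.76·exp(−k·t) = 6.4 → t = ln(33.76/6.4)/k = 201500 s = 55.98 h.
Distance = v·t = 0.81·201500 = 163200 m = 163.2 km.

163 km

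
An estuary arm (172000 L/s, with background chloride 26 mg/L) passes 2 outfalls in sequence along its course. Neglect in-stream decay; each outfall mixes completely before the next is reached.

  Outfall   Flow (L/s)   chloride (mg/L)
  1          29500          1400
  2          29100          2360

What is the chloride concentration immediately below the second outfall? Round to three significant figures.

After outfall 1: Q = 172000 + 29500 = 201500 L/s; C = (172000·26.00 + 29500·1400)/201500 = 227.2 mg/L.
After outfall 2: Q = 201500 + 29100 = 230600 L/s; C = (201500·227.2 + 29100·2360)/230600 = 496.3 mg/L.

496 mg/L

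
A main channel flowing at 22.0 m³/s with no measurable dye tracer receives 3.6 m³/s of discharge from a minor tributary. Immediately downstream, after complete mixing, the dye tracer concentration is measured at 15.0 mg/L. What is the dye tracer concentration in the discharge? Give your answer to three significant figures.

107 mg/L

Mass balance: 22.00·0 + 3.600·Cₑ = 25.60·15.00
→ Cₑ = (25.60·15.00 − 22.00·0) / 3.600 = 106.7 mg/L.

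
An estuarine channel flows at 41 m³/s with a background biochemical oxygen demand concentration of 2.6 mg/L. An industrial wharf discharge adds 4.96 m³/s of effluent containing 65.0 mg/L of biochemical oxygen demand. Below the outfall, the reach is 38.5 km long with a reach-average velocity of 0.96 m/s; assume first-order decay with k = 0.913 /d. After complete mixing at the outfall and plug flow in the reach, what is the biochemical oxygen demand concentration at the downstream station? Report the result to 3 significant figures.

Conservation of mass: C = (41.00·2.600 + 4.960·65.00) / 45.96 = 429.0/45.96 = 9.334 mg/L.
Travel time t = 38.5·1000 / 0.96 = 40100 s = 11.14 h.
After decay, C = 9.334 × e^(−kt) = 9.334 × 0.6546 = 6.110 mg/L.

6.11 mg/L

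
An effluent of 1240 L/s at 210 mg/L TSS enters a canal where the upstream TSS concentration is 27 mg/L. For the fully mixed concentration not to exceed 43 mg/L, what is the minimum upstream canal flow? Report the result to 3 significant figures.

12900 L/s

Set C_mix = 43: (Q·27.00 + 1240·210.0) / (Q + 1240) = 43
→ Q = 1240·(210.0 − 43)/(43 − 27.00) = 12940 L/s.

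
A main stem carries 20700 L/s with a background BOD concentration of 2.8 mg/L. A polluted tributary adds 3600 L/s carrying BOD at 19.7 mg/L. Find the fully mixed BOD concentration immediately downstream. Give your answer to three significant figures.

5.30 mg/L

After mixing, C = (20700·2.800 + 3600·19.70) / 24300 = 128900/24300 = 5.304 mg/L.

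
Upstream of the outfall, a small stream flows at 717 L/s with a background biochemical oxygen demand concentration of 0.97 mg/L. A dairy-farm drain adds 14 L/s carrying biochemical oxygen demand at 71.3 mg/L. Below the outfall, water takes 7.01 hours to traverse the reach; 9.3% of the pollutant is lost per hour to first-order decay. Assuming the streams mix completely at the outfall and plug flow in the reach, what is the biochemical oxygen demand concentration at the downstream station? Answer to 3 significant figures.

Flow-weighted average: C = (717.0·0.9700 + 14.00·71.30) / 731.0 = 1694/731.0 = 2.317 mg/L.
9.3%/h lost → k = −ln(1 − 0.093) = 0.09761 h⁻¹.
First-order decay: C = 2.317·exp(−k·t) = 2.317·0.5045 = 1.169 mg/L.

1.17 mg/L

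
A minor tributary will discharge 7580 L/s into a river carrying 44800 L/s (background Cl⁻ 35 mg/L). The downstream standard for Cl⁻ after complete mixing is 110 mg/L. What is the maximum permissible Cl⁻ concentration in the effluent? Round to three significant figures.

553 mg/L

At the limit, (Qr·Cr + Qe·Cₑ)/(Qr + Qe) = 110:
Cₑ = (52380·110 − 44800·35.00) / 7580 = 553.3 mg/L.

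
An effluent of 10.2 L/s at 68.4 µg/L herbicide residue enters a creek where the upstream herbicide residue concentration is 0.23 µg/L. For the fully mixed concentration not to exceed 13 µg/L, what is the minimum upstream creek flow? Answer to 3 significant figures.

44.3 L/s

Set C_mix = 13: (Q·0.2300 + 10.20·68.40) / (Q + 10.20) = 13
→ Q = 10.20·(68.40 − 13)/(13 − 0.2300) = 44.25 L/s.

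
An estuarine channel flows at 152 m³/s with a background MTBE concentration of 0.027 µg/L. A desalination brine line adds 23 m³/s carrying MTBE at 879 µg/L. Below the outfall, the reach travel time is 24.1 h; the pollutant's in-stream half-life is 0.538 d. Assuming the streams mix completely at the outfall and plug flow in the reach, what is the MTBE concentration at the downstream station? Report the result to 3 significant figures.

After mixing, C = (152.0·0.02700 + 23.00·879.0) / 175.0 = 20220/175.0 = 115.5 µg/L.
Half-life 0.538 d → k = ln 2 / 0.538 = 1.288 d⁻¹.
After decay, C = 115.5 × e^(−kt) = 115.5 × 0.2742 = 31.69 µg/L.

31.7 µg/L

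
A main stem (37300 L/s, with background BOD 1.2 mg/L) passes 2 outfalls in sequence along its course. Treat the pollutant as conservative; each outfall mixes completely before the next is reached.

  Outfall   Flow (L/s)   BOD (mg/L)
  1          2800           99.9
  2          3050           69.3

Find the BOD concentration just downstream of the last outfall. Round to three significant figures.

12.4 mg/L

Outfall 1: combined Q = 40100 L/s; C = (37300·1.200 + 2800·99.90)/40100 = 8.092 mg/L.
Outfall 2: combined Q = 43150 L/s; C = (40100·8.092 + 3050·69.30)/43150 = 12.42 mg/L.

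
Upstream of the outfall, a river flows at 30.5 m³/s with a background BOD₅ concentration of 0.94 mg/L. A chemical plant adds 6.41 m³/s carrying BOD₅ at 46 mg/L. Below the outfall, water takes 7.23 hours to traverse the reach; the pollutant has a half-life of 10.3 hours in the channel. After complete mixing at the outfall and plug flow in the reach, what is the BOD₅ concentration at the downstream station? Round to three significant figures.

Conservation of mass: C = (30.50·0.9400 + 6.410·46.00) / 36.91 = 323.5/36.91 = 8.765 mg/L.
Half-life 10.3 h → k = ln 2 / 10.3 = 0.06730 h⁻¹ = 1.615 d⁻¹.
Applying C = C₀e^(−kt): 8.765 × 0.6147 = 5.388 mg/L.

5.39 mg/L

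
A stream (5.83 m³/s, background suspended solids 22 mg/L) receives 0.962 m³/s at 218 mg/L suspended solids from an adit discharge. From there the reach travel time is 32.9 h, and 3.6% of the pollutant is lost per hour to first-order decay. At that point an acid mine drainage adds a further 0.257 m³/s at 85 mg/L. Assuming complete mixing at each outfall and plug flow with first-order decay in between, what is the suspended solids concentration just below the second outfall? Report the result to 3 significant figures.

17.5 mg/L

Mass balance: C = (5.830·22.00 + 0.9620·218.0) / 6.792 = 338.0/6.792 = 49.76 mg/L; combined flow 6.792 m³/s.
3.6%/h lost → k = −ln(1 − 0.036) = 0.03666 h⁻¹.
Applying C = C₀e^(−kt): 49.76 × 0.2993 = 14.89 mg/L.
Second outfall: C = (6.792·14.89 + 0.2570·85.00)/7.049 = 17.45 mg/L.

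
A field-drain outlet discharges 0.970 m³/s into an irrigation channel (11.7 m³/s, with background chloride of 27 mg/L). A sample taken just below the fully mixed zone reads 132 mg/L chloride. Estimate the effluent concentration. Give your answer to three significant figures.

1400 mg/L

Mass balance: 11.70·27.00 + 0.9700·Cₑ = 12.67·132.0
→ Cₑ = (12.67·132.0 − 11.70·27.00) / 0.9700 = 1398 mg/L.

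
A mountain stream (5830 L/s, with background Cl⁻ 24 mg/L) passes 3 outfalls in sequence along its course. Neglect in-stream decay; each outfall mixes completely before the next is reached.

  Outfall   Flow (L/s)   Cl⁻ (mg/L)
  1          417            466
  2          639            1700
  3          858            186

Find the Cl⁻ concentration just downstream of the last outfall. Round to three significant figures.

204 mg/L

Outfall 1: combined Q = 6247 L/s; C = (5830·24.00 + 417.0·466.0)/6247 = 53.50 mg/L.
Outfall 2: combined Q = 6886 L/s; C = (6247·53.50 + 639.0·1700)/6886 = 206.3 mg/L.
Outfall 3: combined Q = 7744 L/s; C = (6886·206.3 + 858.0·186.0)/7744 = 204.0 mg/L.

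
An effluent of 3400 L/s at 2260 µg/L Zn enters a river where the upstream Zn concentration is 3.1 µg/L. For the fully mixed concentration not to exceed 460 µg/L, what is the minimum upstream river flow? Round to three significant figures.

Set C_mix = 460: (Q·3.100 + 3400·2260) / (Q + 3400) = 460
→ Q = 3400·(2260 − 460)/(460 − 3.100) = 13390 L/s.

13400 L/s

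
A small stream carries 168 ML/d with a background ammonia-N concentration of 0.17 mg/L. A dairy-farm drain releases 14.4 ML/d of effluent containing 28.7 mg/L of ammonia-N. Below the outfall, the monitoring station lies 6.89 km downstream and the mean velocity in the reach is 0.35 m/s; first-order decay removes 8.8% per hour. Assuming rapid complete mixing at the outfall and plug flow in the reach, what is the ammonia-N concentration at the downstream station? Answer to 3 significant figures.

1.46 mg/L

After mixing, C = (168.0·0.1700 + 14.40·28.70) / 182.4 = 441.8/182.4 = 2.422 mg/L.
Travel time t = 6.89·1000 / 0.35 = 19690 s = 5.468 h.
8.8%/h lost → k = −ln(1 − 0.088) = 0.09212 h⁻¹.
Applying C = C₀e^(−kt): 2.422 × 0.6043 = 1.464 mg/L.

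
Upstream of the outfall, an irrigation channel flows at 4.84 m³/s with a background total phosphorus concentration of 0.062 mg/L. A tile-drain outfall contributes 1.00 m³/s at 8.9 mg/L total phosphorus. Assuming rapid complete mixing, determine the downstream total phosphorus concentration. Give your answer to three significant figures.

Conservation of mass: C = (4.840·0.06200 + 1.000·8.900) / 5.840 = 9.200/5.840 = 1.575 mg/L.

1.58 mg/L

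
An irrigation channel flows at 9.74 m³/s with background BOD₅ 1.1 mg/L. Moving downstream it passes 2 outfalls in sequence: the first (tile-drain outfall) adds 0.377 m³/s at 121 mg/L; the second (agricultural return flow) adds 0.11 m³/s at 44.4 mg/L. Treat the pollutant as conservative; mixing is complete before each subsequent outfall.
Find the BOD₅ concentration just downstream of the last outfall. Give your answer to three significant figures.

5.99 mg/L

Below outfall 1: Q → 10.12 m³/s, C = (9.740·1.100 + 0.3770·121.0)/10.12 = 5.568 mg/L.
Below outfall 2: Q → 10.23 m³/s, C = (10.12·5.568 + 0.1100·44.40)/10.23 = 5.986 mg/L.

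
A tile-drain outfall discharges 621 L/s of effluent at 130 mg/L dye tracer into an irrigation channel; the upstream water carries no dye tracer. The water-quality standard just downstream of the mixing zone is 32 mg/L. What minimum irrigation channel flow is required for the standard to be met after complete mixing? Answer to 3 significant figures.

1900 L/s

Set C_mix = 32: (Q·0 + 621.0·130.0) / (Q + 621.0) = 32
→ Q = 621.0·(130.0 − 32)/(32 − 0) = 1902 L/s.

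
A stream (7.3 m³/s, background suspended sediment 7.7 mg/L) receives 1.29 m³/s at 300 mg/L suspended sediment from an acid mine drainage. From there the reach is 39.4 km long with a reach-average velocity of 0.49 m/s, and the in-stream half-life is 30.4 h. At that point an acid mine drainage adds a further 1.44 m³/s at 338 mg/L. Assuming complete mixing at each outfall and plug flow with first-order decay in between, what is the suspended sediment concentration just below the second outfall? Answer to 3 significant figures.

Conservation of mass: C = (7.300·7.700 + 1.290·300.0) / 8.590 = 443.2/8.590 = 51.60 mg/L; combined flow 8.590 m³/s.
Travel time t = 39.4·1000 / 0.49 = 80410 s = 22.34 h.
Half-life 30.4 h → k = ln 2 / 30.4 = 0.02280 h⁻¹ = 0.5472 d⁻¹.
Applying C = C₀e^(−kt): 51.60 × 0.6009 = 31.01 mg/L.
Second outfall: C = (8.590·31.01 + 1.440·338.0)/10.03 = 75.08 mg/L.

75.1 mg/L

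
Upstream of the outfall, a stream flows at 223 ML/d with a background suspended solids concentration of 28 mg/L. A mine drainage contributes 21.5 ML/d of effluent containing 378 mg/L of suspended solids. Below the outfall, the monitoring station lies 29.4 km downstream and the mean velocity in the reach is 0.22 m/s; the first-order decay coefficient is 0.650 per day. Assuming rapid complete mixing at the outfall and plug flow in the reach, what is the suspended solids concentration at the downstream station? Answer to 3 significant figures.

Flow-weighted average: C = (223.0·28.00 + 21.50·378.0) / 244.5 = 14370/244.5 = 58.78 mg/L.
Travel time t = 29.4·1000 / 0.22 = 133600 s = 37.12 h.
After decay, C = 58.78 × e^(−kt) = 58.78 × 0.3659 = 21.51 mg/L.

21.5 mg/L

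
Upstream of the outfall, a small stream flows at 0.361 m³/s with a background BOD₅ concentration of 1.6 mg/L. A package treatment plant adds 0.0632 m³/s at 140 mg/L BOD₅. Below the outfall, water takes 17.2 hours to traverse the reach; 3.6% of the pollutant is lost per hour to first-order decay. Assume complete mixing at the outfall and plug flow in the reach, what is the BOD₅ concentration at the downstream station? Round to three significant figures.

After mixing, C = (0.3610·1.600 + 0.06320·140.0) / 0.4242 = 9.426/0.4242 = 22.22 mg/L.
3.6%/h lost → k = −ln(1 − 0.036) = 0.03666 h⁻¹.
Decay over the reach: 22.22·exp(−kt) = 22.22·0.5323 = 11.83 mg/L.

11.8 mg/L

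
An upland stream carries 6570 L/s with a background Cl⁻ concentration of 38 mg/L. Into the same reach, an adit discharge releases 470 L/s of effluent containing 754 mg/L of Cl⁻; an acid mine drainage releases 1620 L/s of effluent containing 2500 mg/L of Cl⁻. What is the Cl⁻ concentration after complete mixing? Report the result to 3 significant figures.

537 mg/L

After mixing, C = (6570·38.00 + 470.0·754.0 + 1620·2500) / 8660 = 4654000/8660 = 537.4 mg/L.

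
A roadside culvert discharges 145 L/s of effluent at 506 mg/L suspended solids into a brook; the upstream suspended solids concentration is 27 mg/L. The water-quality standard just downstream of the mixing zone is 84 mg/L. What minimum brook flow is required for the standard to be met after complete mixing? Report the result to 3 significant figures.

1070 L/s

Set C_mix = 84: (Q·27.00 + 145.0·506.0) / (Q + 145.0) = 84
→ Q = 145.0·(506.0 − 84)/(84 − 27.00) = 1074 L/s.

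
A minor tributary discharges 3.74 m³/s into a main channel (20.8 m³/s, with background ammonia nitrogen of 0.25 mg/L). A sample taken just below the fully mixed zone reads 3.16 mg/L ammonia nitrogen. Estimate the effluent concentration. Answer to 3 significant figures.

Mass balance: 20.80·0.2500 + 3.740·Cₑ = 24.54·3.160
→ Cₑ = (24.54·3.160 − 20.80·0.2500) / 3.740 = 19.34 mg/L.

19.3 mg/L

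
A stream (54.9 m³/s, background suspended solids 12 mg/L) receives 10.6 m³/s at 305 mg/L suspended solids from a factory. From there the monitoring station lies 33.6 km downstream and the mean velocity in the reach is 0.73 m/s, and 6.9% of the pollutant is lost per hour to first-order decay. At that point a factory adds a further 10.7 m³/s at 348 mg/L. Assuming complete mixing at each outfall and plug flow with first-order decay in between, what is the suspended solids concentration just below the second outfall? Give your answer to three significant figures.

Mass balance: C = (54.90·12.00 + 10.60·305.0) / 65.50 = 3892/65.50 = 59.42 mg/L; combined flow 65.50 m³/s.
Travel time t = 33.6·1000 / 0.73 = 46030 s = 12.79 h.
6.9%/h lost → k = −ln(1 − 0.069) = 0.07150 h⁻¹.
Applying C = C₀e^(−kt): 59.42 × 0.4009 = 23.82 mg/L.
At the second outfall, C = (65.50·23.82 + 10.70·348.0) / (65.50 + 10.70) = 69.34 mg/L.

69.3 mg/L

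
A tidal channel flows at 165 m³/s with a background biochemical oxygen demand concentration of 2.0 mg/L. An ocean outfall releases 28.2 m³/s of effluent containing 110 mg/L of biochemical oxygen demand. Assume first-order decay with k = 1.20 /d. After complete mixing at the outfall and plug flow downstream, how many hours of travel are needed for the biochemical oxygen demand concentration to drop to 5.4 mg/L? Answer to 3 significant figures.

Conservation of mass: C = (165.0·2.000 + 28.20·110.0) / 193.2 = 3432/193.2 = 17.76 mg/L.
17.76·exp(−k·t) = 5.4 → t = ln(17.76/5.4)/k = 85740 s = 23.82 h.

23.8 h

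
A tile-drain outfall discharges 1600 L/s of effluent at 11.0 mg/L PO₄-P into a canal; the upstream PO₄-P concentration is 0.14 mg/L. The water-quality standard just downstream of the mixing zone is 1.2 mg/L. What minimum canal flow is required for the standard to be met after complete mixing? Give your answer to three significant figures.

Set C_mix = 1.2: (Q·0.1400 + 1600·11.00) / (Q + 1600) = 1.2
→ Q = 1600·(11.00 − 1.2)/(1.2 − 0.1400) = 14790 L/s.

14800 L/s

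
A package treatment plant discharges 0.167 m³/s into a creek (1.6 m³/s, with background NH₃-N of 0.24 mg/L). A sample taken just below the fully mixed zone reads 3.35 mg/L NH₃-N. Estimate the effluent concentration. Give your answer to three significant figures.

33.1 mg/L

Mass balance: 1.600·0.2400 + 0.1670·Cₑ = 1.767·3.350
→ Cₑ = (1.767·3.350 − 1.600·0.2400) / 0.1670 = 33.15 mg/L.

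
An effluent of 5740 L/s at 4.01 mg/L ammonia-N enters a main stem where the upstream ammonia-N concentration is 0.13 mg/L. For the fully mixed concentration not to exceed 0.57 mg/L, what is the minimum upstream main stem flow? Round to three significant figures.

Set C_mix = 0.57: (Q·0.1300 + 5740·4.010) / (Q + 5740) = 0.57
→ Q = 5740·(4.010 − 0.57)/(0.57 − 0.1300) = 44880 L/s.

44900 L/s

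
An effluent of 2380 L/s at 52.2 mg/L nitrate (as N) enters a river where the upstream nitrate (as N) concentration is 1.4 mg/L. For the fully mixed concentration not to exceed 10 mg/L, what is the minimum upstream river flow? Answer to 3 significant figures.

11700 L/s

Set C_mix = 10: (Q·1.400 + 2380·52.20) / (Q + 2380) = 10
→ Q = 2380·(52.20 − 10)/(10 − 1.400) = 11680 L/s.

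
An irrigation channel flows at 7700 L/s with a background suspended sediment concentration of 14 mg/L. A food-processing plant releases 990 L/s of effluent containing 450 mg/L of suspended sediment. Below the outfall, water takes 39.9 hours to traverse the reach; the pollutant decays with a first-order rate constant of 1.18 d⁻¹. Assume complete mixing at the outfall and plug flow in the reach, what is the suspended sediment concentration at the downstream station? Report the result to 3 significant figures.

8.95 mg/L

Conservation of mass: C = (7700·14.00 + 990.0·450.0) / 8690 = 553300/8690 = 63.67 mg/L.
First-order decay: C = 63.67·exp(−k·t) = 63.67·0.1406 = 8.953 mg/L.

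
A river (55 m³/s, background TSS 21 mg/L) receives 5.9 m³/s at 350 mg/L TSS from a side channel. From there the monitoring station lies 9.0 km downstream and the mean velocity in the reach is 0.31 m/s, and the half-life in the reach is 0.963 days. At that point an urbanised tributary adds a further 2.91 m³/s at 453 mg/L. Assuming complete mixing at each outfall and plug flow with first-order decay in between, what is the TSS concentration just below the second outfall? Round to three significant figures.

60.3 mg/L

Conservation of mass: C = (55.00·21.00 + 5.900·350.0) / 60.90 = 3220/60.90 = 52.87 mg/L; combined flow 60.90 m³/s.
Travel time t = 9.0·1000 / 0.31 = 29030 s = 8.065 h.
Half-life 0.963 d → k = ln 2 / 0.963 = 0.7198 d⁻¹.
After decay, C = 52.87 × e^(−kt) = 52.87 × 0.7852 = 41.51 mg/L.
Second outfall: C = (60.90·41.51 + 2.910·453.0)/63.81 = 60.28 mg/L.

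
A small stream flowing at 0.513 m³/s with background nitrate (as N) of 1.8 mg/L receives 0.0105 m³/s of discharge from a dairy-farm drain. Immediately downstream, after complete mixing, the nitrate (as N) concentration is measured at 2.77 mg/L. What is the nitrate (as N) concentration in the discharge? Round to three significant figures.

Mass balance: 0.5130·1.800 + 0.01050·Cₑ = 0.5235·2.770
→ Cₑ = (0.5235·2.770 − 0.5130·1.800) / 0.01050 = 50.16 mg/L.

50.2 mg/L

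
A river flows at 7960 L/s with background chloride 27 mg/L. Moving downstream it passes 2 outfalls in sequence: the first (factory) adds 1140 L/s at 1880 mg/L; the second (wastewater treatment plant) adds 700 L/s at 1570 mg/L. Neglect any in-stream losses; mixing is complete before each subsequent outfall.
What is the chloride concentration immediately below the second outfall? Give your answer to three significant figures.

353 mg/L

Outfall 1: combined Q = 9100 L/s; C = (7960·27.00 + 1140·1880)/9100 = 259.1 mg/L.
Outfall 2: combined Q = 9800 L/s; C = (9100·259.1 + 700.0·1570)/9800 = 352.8 mg/L.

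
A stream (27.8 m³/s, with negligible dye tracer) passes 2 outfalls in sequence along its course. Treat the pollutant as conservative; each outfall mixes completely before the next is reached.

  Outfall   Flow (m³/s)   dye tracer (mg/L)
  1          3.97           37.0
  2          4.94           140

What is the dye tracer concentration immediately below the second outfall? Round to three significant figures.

22.8 mg/L

After outfall 1: Q = 27.80 + 3.970 = 31.77 m³/s; C = (27.80·0 + 3.970·37.00)/31.77 = 4.624 mg/L.
After outfall 2: Q = 31.77 + 4.940 = 36.71 m³/s; C = (31.77·4.624 + 4.940·140.0)/36.71 = 22.84 mg/L.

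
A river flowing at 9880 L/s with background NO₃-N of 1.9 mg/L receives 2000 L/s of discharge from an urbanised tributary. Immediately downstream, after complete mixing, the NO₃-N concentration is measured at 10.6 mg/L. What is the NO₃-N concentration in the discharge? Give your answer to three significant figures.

53.6 mg/L

Mass balance: 9880·1.900 + 2000·Cₑ = 11880·10.60
→ Cₑ = (11880·10.60 − 9880·1.900) / 2000 = 53.58 mg/L.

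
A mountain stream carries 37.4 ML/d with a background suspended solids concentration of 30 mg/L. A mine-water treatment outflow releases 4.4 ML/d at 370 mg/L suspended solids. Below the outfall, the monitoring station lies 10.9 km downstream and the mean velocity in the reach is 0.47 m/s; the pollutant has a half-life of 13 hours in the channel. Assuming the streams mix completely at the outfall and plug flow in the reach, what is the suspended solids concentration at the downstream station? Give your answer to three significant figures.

46.7 mg/L

Mass balance: C = (37.40·30.00 + 4.400·370.0) / 41.80 = 2750/41.80 = 65.79 mg/L.
Travel time t = 10.9·1000 / 0.47 = 23190 s = 6.442 h.
Half-life 13 h → k = ln 2 / 13 = 0.05332 h⁻¹ = 1.280 d⁻¹.
Decay over the reach: 65.79·exp(−kt) = 65.79·0.7093 = 46.66 mg/L.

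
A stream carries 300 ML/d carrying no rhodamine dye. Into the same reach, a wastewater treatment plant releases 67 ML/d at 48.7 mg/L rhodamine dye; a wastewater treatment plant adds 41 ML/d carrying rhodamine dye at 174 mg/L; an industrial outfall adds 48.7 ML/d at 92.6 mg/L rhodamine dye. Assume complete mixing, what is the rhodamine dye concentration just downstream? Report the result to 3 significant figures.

32.6 mg/L

Conservation of mass: C = (300.0·0 + 67.00·48.70 + 41.00·174.0 + 48.70·92.60) / 456.7 = 14910/456.7 = 32.64 mg/L.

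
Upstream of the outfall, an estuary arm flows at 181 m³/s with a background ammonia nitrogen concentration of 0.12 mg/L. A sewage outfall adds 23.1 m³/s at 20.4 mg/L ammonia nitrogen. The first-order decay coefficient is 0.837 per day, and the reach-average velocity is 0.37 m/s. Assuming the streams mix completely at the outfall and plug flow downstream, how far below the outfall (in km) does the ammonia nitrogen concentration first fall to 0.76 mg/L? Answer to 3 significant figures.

Mass balance: C = (181.0·0.1200 + 23.10·20.40) / 204.1 = 493.0/204.1 = 2.415 mg/L.
Set 2.415·exp(−k·t) = 0.76 → t = ln(2.415/0.76)/k = 119400 s = 33.15 h.
Distance = v·t = 0.37·119400 = 44160 m = 44.16 km.

44.2 km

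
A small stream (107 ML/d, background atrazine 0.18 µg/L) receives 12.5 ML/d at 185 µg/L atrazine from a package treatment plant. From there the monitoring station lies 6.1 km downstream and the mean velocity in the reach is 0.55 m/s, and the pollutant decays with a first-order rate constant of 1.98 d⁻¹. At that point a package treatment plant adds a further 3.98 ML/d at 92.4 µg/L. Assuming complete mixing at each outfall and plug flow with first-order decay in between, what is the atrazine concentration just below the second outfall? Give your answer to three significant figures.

After mixing, C = (107.0·0.1800 + 12.50·185.0) / 119.5 = 2332/119.5 = 19.51 µg/L; combined flow 119.5 ML/d.
Travel time t = 6.1·1000 / 0.55 = 11090 s = 3.081 h.
After decay, C = 19.51 × e^(−kt) = 19.51 × 0.7756 = 15.13 µg/L.
Second outfall: C = (119.5·15.13 + 3.980·92.40)/123.5 = 17.62 µg/L.

17.6 µg/L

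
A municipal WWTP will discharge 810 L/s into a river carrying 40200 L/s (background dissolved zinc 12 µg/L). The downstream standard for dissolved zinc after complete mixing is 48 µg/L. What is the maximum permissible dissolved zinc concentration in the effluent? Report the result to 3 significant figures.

At the limit, (Qr·Cr + Qe·Cₑ)/(Qr + Qe) = 48:
Cₑ = (41010·48 − 40200·12.00) / 810.0 = 1835 µg/L.

1830 µg/L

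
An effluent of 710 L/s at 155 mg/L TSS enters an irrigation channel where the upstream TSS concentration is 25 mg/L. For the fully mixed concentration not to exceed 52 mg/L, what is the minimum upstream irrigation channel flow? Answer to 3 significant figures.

2710 L/s

Set C_mix = 52: (Q·25.00 + 710.0·155.0) / (Q + 710.0) = 52
→ Q = 710.0·(155.0 − 52)/(52 − 25.00) = 2709 L/s.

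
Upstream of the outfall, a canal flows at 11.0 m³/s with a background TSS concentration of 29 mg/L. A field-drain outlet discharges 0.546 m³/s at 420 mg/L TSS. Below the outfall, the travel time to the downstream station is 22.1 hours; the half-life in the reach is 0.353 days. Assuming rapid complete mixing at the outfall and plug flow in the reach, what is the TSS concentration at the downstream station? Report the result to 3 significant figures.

Conservation of mass: C = (11.00·29.00 + 0.5460·420.0) / 11.55 = 548.3/11.55 = 47.49 mg/L.
Half-life 0.353 d → k = ln 2 / 0.353 = 1.964 d⁻¹.
First-order decay: C = 47.49·exp(−k·t) = 47.49·0.1640 = 7.786 mg/L.

7.79 mg/L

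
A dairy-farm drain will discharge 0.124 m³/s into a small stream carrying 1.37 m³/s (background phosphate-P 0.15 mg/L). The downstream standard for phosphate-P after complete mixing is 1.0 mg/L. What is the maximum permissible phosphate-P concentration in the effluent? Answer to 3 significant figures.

10.4 mg/L

At the limit, (Qr·Cr + Qe·Cₑ)/(Qr + Qe) = 1.0:
Cₑ = (1.494·1.0 − 1.370·0.1500) / 0.1240 = 10.39 mg/L.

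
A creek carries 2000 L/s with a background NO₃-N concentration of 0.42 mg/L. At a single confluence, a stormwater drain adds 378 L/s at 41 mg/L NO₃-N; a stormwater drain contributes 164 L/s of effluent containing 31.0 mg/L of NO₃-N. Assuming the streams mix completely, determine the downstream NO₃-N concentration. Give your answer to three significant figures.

Conservation of mass: C = (2000·0.4200 + 378.0·41.00 + 164.0·31.00) / 2542 = 21420/2542 = 8.427 mg/L.

8.43 mg/L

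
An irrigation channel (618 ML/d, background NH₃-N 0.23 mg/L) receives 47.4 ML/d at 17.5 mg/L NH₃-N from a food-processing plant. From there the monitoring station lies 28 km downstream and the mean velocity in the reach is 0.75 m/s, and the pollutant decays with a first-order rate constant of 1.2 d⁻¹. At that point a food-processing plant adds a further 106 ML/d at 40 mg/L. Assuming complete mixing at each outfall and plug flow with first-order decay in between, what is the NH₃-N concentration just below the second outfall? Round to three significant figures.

Conservation of mass: C = (618.0·0.2300 + 47.40·17.50) / 665.4 = 971.6/665.4 = 1.460 mg/L; combined flow 665.4 ML/d.
Travel time t = 28·1000 / 0.75 = 37330 s = 10.37 h.
First-order decay: C = 1.460·exp(−k·t) = 1.460·0.5954 = 0.8694 mg/L.
Second outfall: C = (665.4·0.8694 + 106.0·40.00)/771.4 = 6.246 mg/L.

6.25 mg/L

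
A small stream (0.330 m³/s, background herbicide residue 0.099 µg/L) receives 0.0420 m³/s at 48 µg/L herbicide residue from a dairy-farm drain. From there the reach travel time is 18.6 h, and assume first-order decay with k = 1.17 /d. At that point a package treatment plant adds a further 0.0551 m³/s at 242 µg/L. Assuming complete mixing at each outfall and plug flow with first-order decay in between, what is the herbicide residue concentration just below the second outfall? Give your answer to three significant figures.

Flow-weighted average: C = (0.3300·0.09900 + 0.04200·48.00) / 0.3720 = 2.049/0.3720 = 5.507 µg/L; combined flow 0.3720 m³/s.
First-order decay: C = 5.507·exp(−k·t) = 5.507·0.4038 = 2.224 µg/L.
At the second outfall, C = (0.3720·2.224 + 0.05510·242.0) / (0.3720 + 0.05510) = 33.16 µg/L.

33.2 µg/L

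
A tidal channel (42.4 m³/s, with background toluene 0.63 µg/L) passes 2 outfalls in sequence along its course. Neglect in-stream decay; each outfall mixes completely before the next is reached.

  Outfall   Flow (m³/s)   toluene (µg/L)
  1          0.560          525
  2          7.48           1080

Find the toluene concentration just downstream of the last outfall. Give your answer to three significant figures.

Outfall 1: combined Q = 42.96 m³/s; C = (42.40·0.6300 + 0.5600·525.0)/42.96 = 7.465 µg/L.
Outfall 2: combined Q = 50.44 m³/s; C = (42.96·7.465 + 7.480·1080)/50.44 = 166.5 µg/L.

167 µg/L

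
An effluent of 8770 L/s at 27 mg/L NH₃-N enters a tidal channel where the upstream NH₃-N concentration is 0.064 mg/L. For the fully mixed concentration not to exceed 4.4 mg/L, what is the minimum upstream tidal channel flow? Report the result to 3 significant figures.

45700 L/s

Set C_mix = 4.4: (Q·0.06400 + 8770·27.00) / (Q + 8770) = 4.4
→ Q = 8770·(27.00 − 4.4)/(4.4 − 0.06400) = 45710 L/s.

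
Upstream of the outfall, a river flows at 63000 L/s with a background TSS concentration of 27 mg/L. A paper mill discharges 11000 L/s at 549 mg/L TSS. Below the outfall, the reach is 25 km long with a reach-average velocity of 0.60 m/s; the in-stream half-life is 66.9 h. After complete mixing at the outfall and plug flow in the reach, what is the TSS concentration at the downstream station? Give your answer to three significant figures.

Flow-weighted average: C = (63000·27.00 + 11000·549.0) / 74000 = 7740000/74000 = 104.6 mg/L.
Travel time t = 25·1000 / 0.60 = 41670 s = 11.57 h.
Half-life 66.9 h → k = ln 2 / 66.9 = 0.01036 h⁻¹ = 0.2487 d⁻¹.
After decay, C = 104.6 × e^(−kt) = 104.6 × 0.8870 = 92.77 mg/L.

92.8 mg/L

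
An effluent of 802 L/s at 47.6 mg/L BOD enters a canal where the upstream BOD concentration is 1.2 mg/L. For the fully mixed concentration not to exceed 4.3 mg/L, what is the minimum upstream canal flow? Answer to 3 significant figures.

11200 L/s

Set C_mix = 4.3: (Q·1.200 + 802.0·47.60) / (Q + 802.0) = 4.3
→ Q = 802.0·(47.60 − 4.3)/(4.3 − 1.200) = 11200 L/s.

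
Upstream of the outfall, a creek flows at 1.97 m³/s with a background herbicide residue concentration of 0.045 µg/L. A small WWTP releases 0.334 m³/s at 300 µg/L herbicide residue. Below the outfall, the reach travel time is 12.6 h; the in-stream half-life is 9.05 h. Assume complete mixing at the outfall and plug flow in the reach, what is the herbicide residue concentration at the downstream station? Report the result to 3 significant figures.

Flow-weighted average: C = (1.970·0.04500 + 0.3340·300.0) / 2.304 = 100.3/2.304 = 43.53 µg/L.
Half-life 9.05 h → k = ln 2 / 9.05 = 0.07659 h⁻¹ = 1.838 d⁻¹.
Applying C = C₀e^(−kt): 43.53 × 0.3810 = 16.58 µg/L.

16.6 µg/L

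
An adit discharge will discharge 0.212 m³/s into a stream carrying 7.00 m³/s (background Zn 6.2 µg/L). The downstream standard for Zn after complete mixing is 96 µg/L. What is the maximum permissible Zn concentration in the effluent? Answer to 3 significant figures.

At the limit, (Qr·Cr + Qe·Cₑ)/(Qr + Qe) = 96:
Cₑ = (7.212·96 − 7.000·6.200) / 0.2120 = 3061 µg/L.

3060 µg/L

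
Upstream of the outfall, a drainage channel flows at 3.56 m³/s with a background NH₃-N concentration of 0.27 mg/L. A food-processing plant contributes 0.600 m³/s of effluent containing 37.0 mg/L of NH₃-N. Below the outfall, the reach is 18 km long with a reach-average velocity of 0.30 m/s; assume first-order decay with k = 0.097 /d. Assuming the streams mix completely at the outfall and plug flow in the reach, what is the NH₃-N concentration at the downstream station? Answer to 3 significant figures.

5.20 mg/L

Conservation of mass: C = (3.560·0.2700 + 0.6000·37.00) / 4.160 = 23.16/4.160 = 5.568 mg/L.
Travel time t = 18·1000 / 0.30 = 60000 s = 16.67 h.
First-order decay: C = 5.568·exp(−k·t) = 5.568·0.9349 = 5.205 mg/L.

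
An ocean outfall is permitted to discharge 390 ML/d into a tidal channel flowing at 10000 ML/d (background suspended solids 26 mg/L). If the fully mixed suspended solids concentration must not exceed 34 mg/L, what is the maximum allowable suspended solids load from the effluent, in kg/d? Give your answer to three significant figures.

Mass balance at the limit: 10000·26.00 + 390.0·Cₑ = 10390·34 → Cₑ = 239.1 mg/L.
390.0 ML/d = 4.514 m³/s. Load = 4.514 m³/s × 239.1 g/m³ × 86 400 s/d = 93260 kg/d.

93300 kg/d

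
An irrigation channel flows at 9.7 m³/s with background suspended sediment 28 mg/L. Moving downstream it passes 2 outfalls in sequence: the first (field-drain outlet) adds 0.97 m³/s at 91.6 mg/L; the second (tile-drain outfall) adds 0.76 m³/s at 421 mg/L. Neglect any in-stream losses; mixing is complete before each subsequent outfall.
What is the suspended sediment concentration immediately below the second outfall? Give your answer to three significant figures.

59.5 mg/L

Below outfall 1: Q → 10.67 m³/s, C = (9.700·28.00 + 0.9700·91.60)/10.67 = 33.78 mg/L.
Below outfall 2: Q → 11.43 m³/s, C = (10.67·33.78 + 0.7600·421.0)/11.43 = 59.53 mg/L.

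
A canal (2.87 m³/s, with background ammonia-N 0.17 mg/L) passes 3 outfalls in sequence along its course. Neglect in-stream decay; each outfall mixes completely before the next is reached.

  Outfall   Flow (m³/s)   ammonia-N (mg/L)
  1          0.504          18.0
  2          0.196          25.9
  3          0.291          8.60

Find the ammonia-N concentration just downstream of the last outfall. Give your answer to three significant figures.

Below outfall 1: Q → 3.374 m³/s, C = (2.870·0.1700 + 0.5040·18.00)/3.374 = 2.833 mg/L.
Below outfall 2: Q → 3.570 m³/s, C = (3.374·2.833 + 0.1960·25.90)/3.570 = 4.100 mg/L.
Below outfall 3: Q → 3.861 m³/s, C = (3.570·4.100 + 0.2910·8.600)/3.861 = 4.439 mg/L.

4.44 mg/L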